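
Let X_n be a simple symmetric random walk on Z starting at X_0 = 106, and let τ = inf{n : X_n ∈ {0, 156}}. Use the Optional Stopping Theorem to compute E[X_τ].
E[X_τ] = 106

X_n is a martingale and τ is a bounded-mean stopping time (indeed τ is finite a.s. with bounded expectation since the walk is in a bounded region). By the OST, E[X_τ] = E[X_0] = 106. Equivalently: E[X_τ] = 156 · P(hit 156 first) + 0 · P(hit 0 first) = 156 · (106/156) = 106.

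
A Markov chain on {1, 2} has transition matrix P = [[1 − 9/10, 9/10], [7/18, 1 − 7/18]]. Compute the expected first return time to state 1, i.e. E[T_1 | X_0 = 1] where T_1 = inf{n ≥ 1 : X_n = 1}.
E[T_1 | X_0 = 1] = 1/π_1 = 116/35

For an irreducible recurrent Markov chain with stationary distribution π, E[T_i | X_0 = i] = 1/π_i (Kac's formula). Here π_1 = (7/18)/(9/10 + 7/18) = (7/18)/(58/45) = 35/116, so E[T_1 | X_0 = 1] = 1/π_1 = (9/10 + 7/18)/(7/18) = (58/45)/(7/18) = 116/35.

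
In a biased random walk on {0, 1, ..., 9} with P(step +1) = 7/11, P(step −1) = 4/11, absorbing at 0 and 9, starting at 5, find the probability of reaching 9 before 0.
P(hit 9 before 0) = (1 − (4/7)^5) / (1 − (4/7)^9) = 12631661/13363821

Let u_k denote P(reach 9 before 0 | start at k). Boundary: u_0 = 0, u_9 = 1. Recurrence: u_k = 7/11·u_{k+1} + 4/11·u_{k-1} for 1 ≤ k ≤ 8. Try u_k = A + B·r^k with r = q/p = (4/11)/(7/11) = 4/7. Substitution satisfies the recurrence; boundary conditions give:
  u_k = (1 − r^k) / (1 − r^N) = (1 − (4/7)^5) / (1 − (4/7)^9) = 12631661/13363821.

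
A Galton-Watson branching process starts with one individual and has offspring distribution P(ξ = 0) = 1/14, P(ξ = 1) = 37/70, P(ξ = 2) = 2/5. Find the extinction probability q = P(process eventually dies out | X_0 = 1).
q = 5/28

The pgf is f(s) = 1/14 + 37/70·s + 2/5·s². The extinction probability q is the smallest fixed point of f in [0, 1]. Setting s = f(s):
  2/5·s² + (37/70 − 1)·s + 1/14 = 0
  2/5·s² − (1/14 + 2/5)·s + 1/14 = 0
which factors as (s − 1)·(2/5·s − 1/14) = 0, giving roots s = 1 and s = (1/14)/(2/5) = 5/28.
Mean offspring μ = 37/70 + 2·2/5 = 93/70 > 1 (supercritical), so q < 1. The extinction probability is the smaller root: q = (1/14)/(2/5) = 5/28.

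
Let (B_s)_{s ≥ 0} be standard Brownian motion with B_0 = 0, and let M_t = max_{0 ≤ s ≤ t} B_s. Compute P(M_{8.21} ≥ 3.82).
P(M_{8.21} ≥ 3.82) = 2·P(B_{8.21} ≥ 3.82) = 2(1 − Φ(3.82/√8.21)) ≈ 0.1825

By the reflection principle for Brownian motion, P(M_t ≥ a) = 2 · P(B_t ≥ a) for a ≥ 0. Since B_t ~ N(0, t), P(B_t ≥ 3.82) = 1 − Φ(3.82/√t) = 1 − Φ(3.82/√8.21) = 1 − Φ(1.3332). So
  P(M_{8.21} ≥ 3.82) = 2(1 − Φ(1.3332)) ≈ 0.1825.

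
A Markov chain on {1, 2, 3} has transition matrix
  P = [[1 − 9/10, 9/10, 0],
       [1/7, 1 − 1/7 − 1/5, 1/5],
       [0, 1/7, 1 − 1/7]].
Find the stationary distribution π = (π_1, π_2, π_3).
π = (25/403, 315/806, 441/806)

This is a birth-death chain on three states, which satisfies detailed balance: π_1 · P_{12} = π_2 · P_{21} and π_2 · P_{23} = π_3 · P_{32}.
From π_1 · 9/10 = π_2 · 1/7: π_2/π_1 = (9/10)/(1/7) = 63/10.
From π_2 · 1/5 = π_3 · 1/7: π_3/π_2 = (1/5)/(1/7) = 7/5.
Take π_1 proportional to 1; then unnormalized π = (1, 63/10, 441/50). Normalize by dividing by the sum 403/25:
  π = (25/403, 315/806, 441/806).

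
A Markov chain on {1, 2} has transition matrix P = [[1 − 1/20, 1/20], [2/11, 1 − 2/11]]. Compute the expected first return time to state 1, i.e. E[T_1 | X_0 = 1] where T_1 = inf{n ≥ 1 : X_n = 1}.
E[T_1 | X_0 = 1] = 1/π_1 = 51/40

For an irreducible recurrent Markov chain with stationary distribution π, E[T_i | X_0 = i] = 1/π_i (Kac's formula). Here π_1 = (2/11)/(1/20 + 2/11) = (2/11)/(51/220) = 40/51, so E[T_1 | X_0 = 1] = 1/π_1 = (1/20 + 2/11)/(2/11) = (51/220)/(2/11) = 51/40.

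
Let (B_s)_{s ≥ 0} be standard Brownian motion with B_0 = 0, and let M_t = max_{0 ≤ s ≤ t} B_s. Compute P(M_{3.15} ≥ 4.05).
P(M_{3.15} ≥ 4.05) = 2·P(B_{3.15} ≥ 4.05) = 2(1 − Φ(4.05/√3.15)) ≈ 0.0225

By the reflection principle for Brownian motion, P(M_t ≥ a) = 2 · P(B_t ≥ a) for a ≥ 0. Since B_t ~ N(0, t), P(B_t ≥ 4.05) = 1 − Φ(4.05/√t) = 1 − Φ(4.05/√3.15) = 1 − Φ(2.2819). So
  P(M_{3.15} ≥ 4.05) = 2(1 − Φ(2.2819)) ≈ 0.0225.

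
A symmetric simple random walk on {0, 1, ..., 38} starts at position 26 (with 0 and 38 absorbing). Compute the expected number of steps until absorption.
E[τ | X_0 = 26] = 312

Let v_k = E[τ | X_0 = k]. Boundary: v_0 = v_38 = 0. Recurrence: v_k = 1 + (v_{k-1} + v_{k+1})/2 for 1 ≤ k ≤ 37. The particular solution to v_k − (v_{k-1} + v_{k+1})/2 = 1 is v_k = −k^2. Adding homogeneous solution A + B k and matching boundaries gives v_k = k (38 − k). Substituting k = 26: v_26 = 26 · 12 = 312.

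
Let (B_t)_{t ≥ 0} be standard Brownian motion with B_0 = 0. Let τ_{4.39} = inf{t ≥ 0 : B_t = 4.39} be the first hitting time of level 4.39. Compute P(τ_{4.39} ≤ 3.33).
P(τ_{4.39} ≤ 3.33) = 2(1 − Φ(4.39/√3.33)) = 2(1 − Φ(2.4057)) ≈ 0.0161

By the reflection principle for standard BM, P(τ_b ≤ t) = 2 · P(B_t ≥ b). Since B_t ~ N(0, t), P(B_t ≥ 4.39) = 1 − Φ(4.39/√t) = 1 − Φ(4.39/√3.33) = 1 − Φ(2.4057) ≈ 0.00807. Doubling: P(τ_{4.39} ≤ 3.33) ≈ 2 · 0.00807 = 0.01614 ≈ 0.0161.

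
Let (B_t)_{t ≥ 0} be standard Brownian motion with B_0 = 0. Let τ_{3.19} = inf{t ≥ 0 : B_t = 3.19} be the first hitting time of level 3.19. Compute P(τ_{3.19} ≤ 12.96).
P(τ_{3.19} ≤ 12.96) = 2(1 − Φ(3.19/√12.96)) = 2(1 − Φ(0.8861)) ≈ 0.3756

By the reflection principle for standard BM, P(τ_b ≤ t) = 2 · P(B_t ≥ b). Since B_t ~ N(0, t), P(B_t ≥ 3.19) = 1 − Φ(3.19/√t) = 1 − Φ(3.19/√12.96) = 1 − Φ(0.8861) ≈ 0.18778. Doubling: P(τ_{3.19} ≤ 12.96) ≈ 2 · 0.18778 = 0.37556 ≈ 0.3756.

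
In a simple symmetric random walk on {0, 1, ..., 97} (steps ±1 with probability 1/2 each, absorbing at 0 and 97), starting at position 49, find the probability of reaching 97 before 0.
P(hit 97 before 0) = 49/97

Let u_k = P(hit 97 before 0 | start at k). Then u_0 = 0, u_97 = 1, and u_k = u_{k-1}/2 + u_{k+1}/2 for 1 ≤ k ≤ 96. This harmonic recurrence is solved by u_k = k/97, giving u_49 = 49/97.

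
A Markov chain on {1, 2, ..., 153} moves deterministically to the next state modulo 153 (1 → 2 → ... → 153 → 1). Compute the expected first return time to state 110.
E[T_110 | X_0 = 110] = 153

The chain cycles deterministically, so starting at state 110 it returns in exactly 153 steps. Equivalently, the stationary distribution is uniform π_j = 1/153 for every state j, so by Kac's formula E[T_110] = 1/π_110 = 153.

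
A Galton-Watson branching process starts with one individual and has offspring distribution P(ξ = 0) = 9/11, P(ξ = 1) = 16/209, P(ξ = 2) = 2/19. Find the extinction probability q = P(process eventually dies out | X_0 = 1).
q = 1

Mean offspring μ = 0·9/11 + 1·16/209 + 2·2/19 = 60/209 ≤ 1. For μ ≤ 1 with offspring not concentrated at 1, the Galton-Watson process goes extinct almost surely, so q = 1.
(Algebraic check: The pgf is f(s) = 9/11 + 16/209·s + 2/19·s². The extinction probability q is the smallest fixed point of f in [0, 1]. Setting s = f(s):
  2/19·s² + (16/209 − 1)·s + 9/11 = 0
  2/19·s² − (9/11 + 2/19)·s + 9/11 = 0
which factors as (s − 1)·(2/19·s − 9/11) = 0, giving roots s = 1 and s = (9/11)/(2/19) = 171/22. Since 171/22 ≥ 1, the smallest root in [0, 1] is s = 1.)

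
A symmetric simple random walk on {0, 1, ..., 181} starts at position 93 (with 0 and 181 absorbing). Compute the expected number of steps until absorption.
E[τ | X_0 = 93] = 8184

Let v_k = E[τ | X_0 = k]. Boundary: v_0 = v_181 = 0. Recurrence: v_k = 1 + (v_{k-1} + v_{k+1})/2 for 1 ≤ k ≤ 180. The particular solution to v_k − (v_{k-1} + v_{k+1})/2 = 1 is v_k = −k^2. Adding homogeneous solution A + B k and matching boundaries gives v_k = k (181 − k). Substituting k = 93: v_93 = 93 · 88 = 8184.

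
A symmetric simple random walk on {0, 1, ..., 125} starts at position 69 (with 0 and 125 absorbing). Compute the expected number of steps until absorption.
E[τ | X_0 = 69] = 3864

Let v_k = E[τ | X_0 = k]. Boundary: v_0 = v_125 = 0. Recurrence: v_k = 1 + (v_{k-1} + v_{k+1})/2 for 1 ≤ k ≤ 124. The particular solution to v_k − (v_{k-1} + v_{k+1})/2 = 1 is v_k = −k^2. Adding homogeneous solution A + B k and matching boundaries gives v_k = k (125 − k). Substituting k = 69: v_69 = 69 · 56 = 3864.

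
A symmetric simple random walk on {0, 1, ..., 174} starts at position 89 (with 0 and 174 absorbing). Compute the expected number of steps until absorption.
E[τ | X_0 = 89] = 7565

Let v_k = E[τ | X_0 = k]. Boundary: v_0 = v_174 = 0. Recurrence: v_k = 1 + (v_{k-1} + v_{k+1})/2 for 1 ≤ k ≤ 173. The particular solution to v_k − (v_{k-1} + v_{k+1})/2 = 1 is v_k = −k^2. Adding homogeneous solution A + B k and matching boundaries gives v_k = k (174 − k). Substituting k = 89: v_89 = 89 · 85 = 7565.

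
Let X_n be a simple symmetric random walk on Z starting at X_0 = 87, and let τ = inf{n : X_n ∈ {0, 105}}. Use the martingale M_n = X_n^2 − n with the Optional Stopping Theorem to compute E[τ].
E[τ] = 1566

M_n = X_n^2 − n is a martingale (since E[X_{n+1}^2 | F_n] = X_n^2 + 1). By OST (τ has finite mean in a bounded region), E[M_τ] = E[M_0] = X_0^2 − 0 = 87^2 = 7569. Also E[M_τ] = E[X_τ^2] − E[τ]. The walk exits at 0 or 105, with P(hit 105 first) = 87/105, so E[X_τ^2] = 105^2 · 87/105 + 0 = 9135. Thus E[τ] = E[X_τ^2] − E[M_τ] = 9135 − 7569 = 1566 = 87(105 − 87) = 1566.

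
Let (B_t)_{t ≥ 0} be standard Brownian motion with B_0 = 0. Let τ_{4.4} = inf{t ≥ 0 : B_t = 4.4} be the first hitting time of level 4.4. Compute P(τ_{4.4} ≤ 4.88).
P(τ_{4.4} ≤ 4.88) = 2(1 − Φ(4.4/√4.88)) = 2(1 − Φ(1.9918)) ≈ 0.0464

By the reflection principle for standard BM, P(τ_b ≤ t) = 2 · P(B_t ≥ b). Since B_t ~ N(0, t), P(B_t ≥ 4.4) = 1 − Φ(4.4/√t) = 1 − Φ(4.4/√4.88) = 1 − Φ(1.9918) ≈ 0.02320. Doubling: P(τ_{4.4} ≤ 4.88) ≈ 2 · 0.02320 = 0.04640 ≈ 0.0464.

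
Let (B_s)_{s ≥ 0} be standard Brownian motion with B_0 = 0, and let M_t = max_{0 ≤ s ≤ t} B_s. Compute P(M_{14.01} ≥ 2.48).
P(M_{14.01} ≥ 2.48) = 2·P(B_{14.01} ≥ 2.48) = 2(1 − Φ(2.48/√14.01)) ≈ 0.5076

By the reflection principle for Brownian motion, P(M_t ≥ a) = 2 · P(B_t ≥ a) for a ≥ 0. Since B_t ~ N(0, t), P(B_t ≥ 2.48) = 1 − Φ(2.48/√t) = 1 − Φ(2.48/√14.01) = 1 − Φ(0.6626). So
  P(M_{14.01} ≥ 2.48) = 2(1 − Φ(0.6626)) ≈ 0.5076.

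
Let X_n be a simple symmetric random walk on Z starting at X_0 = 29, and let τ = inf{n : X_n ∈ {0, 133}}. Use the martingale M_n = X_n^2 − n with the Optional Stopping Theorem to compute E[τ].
E[τ] = 3016

M_n = X_n^2 − n is a martingale (since E[X_{n+1}^2 | F_n] = X_n^2 + 1). By OST (τ has finite mean in a bounded region), E[M_τ] = E[M_0] = X_0^2 − 0 = 29^2 = 841. Also E[M_τ] = E[X_τ^2] − E[τ]. The walk exits at 0 or 133, with P(hit 133 first) = 29/133, so E[X_τ^2] = 133^2 · 29/133 + 0 = 3857. Thus E[τ] = E[X_τ^2] − E[M_τ] = 3857 − 841 = 3016 = 29(133 − 29) = 3016.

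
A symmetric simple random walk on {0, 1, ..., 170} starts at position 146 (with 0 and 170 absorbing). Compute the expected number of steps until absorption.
E[τ | X_0 = 146] = 3504

Let v_k = E[τ | X_0 = k]. Boundary: v_0 = v_170 = 0. Recurrence: v_k = 1 + (v_{k-1} + v_{k+1})/2 for 1 ≤ k ≤ 169. The particular solution to v_k − (v_{k-1} + v_{k+1})/2 = 1 is v_k = −k^2. Adding homogeneous solution A + B k and matching boundaries gives v_k = k (170 − k). Substituting k = 146: v_146 = 146 · 24 = 3504.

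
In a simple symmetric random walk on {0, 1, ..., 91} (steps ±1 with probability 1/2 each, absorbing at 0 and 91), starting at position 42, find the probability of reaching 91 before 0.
P(hit 91 before 0) = 42/91 = 6/13

Let u_k = P(hit 91 before 0 | start at k). Then u_0 = 0, u_91 = 1, and u_k = u_{k-1}/2 + u_{k+1}/2 for 1 ≤ k ≤ 90. This harmonic recurrence is solved by u_k = k/91, giving u_42 = 42/91 = 6/13.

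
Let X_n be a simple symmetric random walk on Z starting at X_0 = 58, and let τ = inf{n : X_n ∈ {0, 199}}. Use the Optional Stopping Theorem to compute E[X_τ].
E[X_τ] = 58

X_n is a martingale and τ is a bounded-mean stopping time (indeed τ is finite a.s. with bounded expectation since the walk is in a bounded region). By the OST, E[X_τ] = E[X_0] = 58. Equivalently: E[X_τ] = 199 · P(hit 199 first) + 0 · P(hit 0 first) = 199 · (58/199) = 58.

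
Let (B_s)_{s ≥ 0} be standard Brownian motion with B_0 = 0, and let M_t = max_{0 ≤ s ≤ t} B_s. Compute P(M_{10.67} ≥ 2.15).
P(M_{10.67} ≥ 2.15) = 2·P(B_{10.67} ≥ 2.15) = 2(1 − Φ(2.15/√10.67)) ≈ 0.5104

By the reflection principle for Brownian motion, P(M_t ≥ a) = 2 · P(B_t ≥ a) for a ≥ 0. Since B_t ~ N(0, t), P(B_t ≥ 2.15) = 1 − Φ(2.15/√t) = 1 − Φ(2.15/√10.67) = 1 − Φ(0.6582). So
  P(M_{10.67} ≥ 2.15) = 2(1 − Φ(0.6582)) ≈ 0.5104.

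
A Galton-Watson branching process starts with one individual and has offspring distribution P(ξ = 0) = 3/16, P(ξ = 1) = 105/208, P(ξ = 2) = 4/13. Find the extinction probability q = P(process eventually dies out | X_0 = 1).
q = 39/64

The pgf is f(s) = 3/16 + 105/208·s + 4/13·s². The extinction probability q is the smallest fixed point of f in [0, 1]. Setting s = f(s):
  4/13·s² + (105/208 − 1)·s + 3/16 = 0
  4/13·s² − (3/16 + 4/13)·s + 3/16 = 0
which factors as (s − 1)·(4/13·s − 3/16) = 0, giving roots s = 1 and s = (3/16)/(4/13) = 39/64.
Mean offspring μ = 105/208 + 2·4/13 = 233/208 > 1 (supercritical), so q < 1. The extinction probability is the smaller root: q = (3/16)/(4/13) = 39/64.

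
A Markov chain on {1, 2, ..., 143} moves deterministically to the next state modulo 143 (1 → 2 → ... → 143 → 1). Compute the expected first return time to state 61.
E[T_61 | X_0 = 61] = 143

The chain cycles deterministically, so starting at state 61 it returns in exactly 143 steps. Equivalently, the stationary distribution is uniform π_j = 1/143 for every state j, so by Kac's formula E[T_61] = 1/π_61 = 143.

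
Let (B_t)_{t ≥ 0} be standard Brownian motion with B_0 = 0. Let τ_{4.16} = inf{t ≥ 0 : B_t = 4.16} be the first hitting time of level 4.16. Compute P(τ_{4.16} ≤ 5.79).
P(τ_{4.16} ≤ 5.79) = 2(1 − Φ(4.16/√5.79)) = 2(1 − Φ(1.7288)) ≈ 0.0838

By the reflection principle for standard BM, P(τ_b ≤ t) = 2 · P(B_t ≥ b). Since B_t ~ N(0, t), P(B_t ≥ 4.16) = 1 − Φ(4.16/√t) = 1 − Φ(4.16/√5.79) = 1 − Φ(1.7288) ≈ 0.04192. Doubling: P(τ_{4.16} ≤ 5.79) ≈ 2 · 0.04192 = 0.08384 ≈ 0.0838.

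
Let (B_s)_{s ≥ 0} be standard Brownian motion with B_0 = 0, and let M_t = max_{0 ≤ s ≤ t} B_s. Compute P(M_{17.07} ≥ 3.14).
P(M_{17.07} ≥ 3.14) = 2·P(B_{17.07} ≥ 3.14) = 2(1 − Φ(3.14/√17.07)) ≈ 0.4473

By the reflection principle for Brownian motion, P(M_t ≥ a) = 2 · P(B_t ≥ a) for a ≥ 0. Since B_t ~ N(0, t), P(B_t ≥ 3.14) = 1 − Φ(3.14/√t) = 1 − Φ(3.14/√17.07) = 1 − Φ(0.7600). So
  P(M_{17.07} ≥ 3.14) = 2(1 − Φ(0.7600)) ≈ 0.4473.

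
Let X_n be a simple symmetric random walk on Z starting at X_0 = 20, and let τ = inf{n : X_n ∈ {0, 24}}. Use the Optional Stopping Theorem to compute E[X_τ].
E[X_τ] = 20

X_n is a martingale and τ is a bounded-mean stopping time (indeed τ is finite a.s. with bounded expectation since the walk is in a bounded region). By the OST, E[X_τ] = E[X_0] = 20. Equivalently: E[X_τ] = 24 · P(hit 24 first) + 0 · P(hit 0 first) = 24 · (20/24) = 20.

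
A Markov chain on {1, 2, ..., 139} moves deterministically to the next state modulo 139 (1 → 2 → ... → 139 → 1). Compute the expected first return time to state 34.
E[T_34 | X_0 = 34] = 139

The chain cycles deterministically, so starting at state 34 it returns in exactly 139 steps. Equivalently, the stationary distribution is uniform π_j = 1/139 for every state j, so by Kac's formula E[T_34] = 1/π_34 = 139.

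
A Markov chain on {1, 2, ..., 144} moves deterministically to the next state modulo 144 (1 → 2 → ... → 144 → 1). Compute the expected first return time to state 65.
E[T_65 | X_0 = 65] = 144

The chain cycles deterministically, so starting at state 65 it returns in exactly 144 steps. Equivalently, the stationary distribution is uniform π_j = 1/144 for every state j, so by Kac's formula E[T_65] = 1/π_65 = 144.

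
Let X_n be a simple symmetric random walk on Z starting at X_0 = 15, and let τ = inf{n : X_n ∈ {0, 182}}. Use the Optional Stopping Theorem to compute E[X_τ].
E[X_τ] = 15

X_n is a martingale and τ is a bounded-mean stopping time (indeed τ is finite a.s. with bounded expectation since the walk is in a bounded region). By the OST, E[X_τ] = E[X_0] = 15. Equivalently: E[X_τ] = 182 · P(hit 182 first) + 0 · P(hit 0 first) = 182 · (15/182) = 15.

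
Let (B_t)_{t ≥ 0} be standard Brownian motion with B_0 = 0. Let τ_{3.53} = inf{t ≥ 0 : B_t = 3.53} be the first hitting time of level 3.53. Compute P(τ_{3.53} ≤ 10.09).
P(τ_{3.53} ≤ 10.09) = 2(1 − Φ(3.53/√10.09)) = 2(1 − Φ(1.1113)) ≈ 0.2664

By the reflection principle for standard BM, P(τ_b ≤ t) = 2 · P(B_t ≥ b). Since B_t ~ N(0, t), P(B_t ≥ 3.53) = 1 − Φ(3.53/√t) = 1 − Φ(3.53/√10.09) = 1 − Φ(1.1113) ≈ 0.13322. Doubling: P(τ_{3.53} ≤ 10.09) ≈ 2 · 0.13322 = 0.26644 ≈ 0.2664.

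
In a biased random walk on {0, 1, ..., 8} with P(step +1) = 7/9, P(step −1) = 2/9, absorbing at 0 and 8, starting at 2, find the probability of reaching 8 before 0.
P(hit 8 before 0) = (1 − (2/7)^2) / (1 − (2/7)^8) = 117649/128101

Let u_k denote P(reach 8 before 0 | start at k). Boundary: u_0 = 0, u_8 = 1. Recurrence: u_k = 7/9·u_{k+1} + 2/9·u_{k-1} for 1 ≤ k ≤ 7. Try u_k = A + B·r^k with r = q/p = (2/9)/(7/9) = 2/7. Substitution satisfies the recurrence; boundary conditions give:
  u_k = (1 − r^k) / (1 − r^N) = (1 − (2/7)^2) / (1 − (2/7)^8) = 117649/128101.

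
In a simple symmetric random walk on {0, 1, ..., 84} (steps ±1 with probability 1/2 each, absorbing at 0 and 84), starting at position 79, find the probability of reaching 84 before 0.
P(hit 84 before 0) = 79/84

Let u_k = P(hit 84 before 0 | start at k). Then u_0 = 0, u_84 = 1, and u_k = u_{k-1}/2 + u_{k+1}/2 for 1 ≤ k ≤ 83. This harmonic recurrence is solved by u_k = k/84, giving u_79 = 79/84.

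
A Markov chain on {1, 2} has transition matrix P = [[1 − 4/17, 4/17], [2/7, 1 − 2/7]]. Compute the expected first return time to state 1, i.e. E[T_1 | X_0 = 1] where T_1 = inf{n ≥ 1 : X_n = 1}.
E[T_1 | X_0 = 1] = 1/π_1 = 31/17

For an irreducible recurrent Markov chain with stationary distribution π, E[T_i | X_0 = i] = 1/π_i (Kac's formula). Here π_1 = (2/7)/(4/17 + 2/7) = (2/7)/(62/119) = 17/31, so E[T_1 | X_0 = 1] = 1/π_1 = (4/17 + 2/7)/(2/7) = (62/119)/(2/7) = 31/17.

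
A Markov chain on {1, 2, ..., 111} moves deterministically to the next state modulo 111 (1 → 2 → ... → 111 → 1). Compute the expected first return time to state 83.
E[T_83 | X_0 = 83] = 111

The chain cycles deterministically, so starting at state 83 it returns in exactly 111 steps. Equivalently, the stationary distribution is uniform π_j = 1/111 for every state j, so by Kac's formula E[T_83] = 1/π_83 = 111.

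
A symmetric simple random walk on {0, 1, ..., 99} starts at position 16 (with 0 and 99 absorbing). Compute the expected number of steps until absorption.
E[τ | X_0 = 16] = 1328

Let v_k = E[τ | X_0 = k]. Boundary: v_0 = v_99 = 0. Recurrence: v_k = 1 + (v_{k-1} + v_{k+1})/2 for 1 ≤ k ≤ 98. The particular solution to v_k − (v_{k-1} + v_{k+1})/2 = 1 is v_k = −k^2. Adding homogeneous solution A + B k and matching boundaries gives v_k = k (99 − k). Substituting k = 16: v_16 = 16 · 83 = 1328.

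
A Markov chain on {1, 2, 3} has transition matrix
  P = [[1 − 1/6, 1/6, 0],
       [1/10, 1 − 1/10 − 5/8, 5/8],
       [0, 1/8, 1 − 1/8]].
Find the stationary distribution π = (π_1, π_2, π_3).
π = (1/11, 5/33, 25/33)

This is a birth-death chain on three states, which satisfies detailed balance: π_1 · P_{12} = π_2 · P_{21} and π_2 · P_{23} = π_3 · P_{32}.
From π_1 · 1/6 = π_2 · 1/10: π_2/π_1 = (1/6)/(1/10) = 5/3.
From π_2 · 5/8 = π_3 · 1/8: π_3/π_2 = (5/8)/(1/8) = 5.
Take π_1 proportional to 1; then unnormalized π = (1, 5/3, 25/3). Normalize by dividing by the sum 11:
  π = (1/11, 5/33, 25/33).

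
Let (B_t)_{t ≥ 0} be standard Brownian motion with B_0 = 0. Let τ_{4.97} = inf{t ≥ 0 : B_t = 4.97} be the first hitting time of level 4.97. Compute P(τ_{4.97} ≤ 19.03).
P(τ_{4.97} ≤ 19.03) = 2(1 − Φ(4.97/√19.03)) = 2(1 − Φ(1.1393)) ≈ 0.2546

By the reflection principle for standard BM, P(τ_b ≤ t) = 2 · P(B_t ≥ b). Since B_t ~ N(0, t), P(B_t ≥ 4.97) = 1 − Φ(4.97/√t) = 1 − Φ(4.97/√19.03) = 1 − Φ(1.1393) ≈ 0.12729. Doubling: P(τ_{4.97} ≤ 19.03) ≈ 2 · 0.12729 = 0.25458 ≈ 0.2546.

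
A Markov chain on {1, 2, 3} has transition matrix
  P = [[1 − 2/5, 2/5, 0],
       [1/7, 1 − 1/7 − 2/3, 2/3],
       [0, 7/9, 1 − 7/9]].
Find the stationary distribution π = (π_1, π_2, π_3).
π = (5/31, 14/31, 12/31)

This is a birth-death chain on three states, which satisfies detailed balance: π_1 · P_{12} = π_2 · P_{21} and π_2 · P_{23} = π_3 · P_{32}.
From π_1 · 2/5 = π_2 · 1/7: π_2/π_1 = (2/5)/(1/7) = 14/5.
From π_2 · 2/3 = π_3 · 7/9: π_3/π_2 = (2/3)/(7/9) = 6/7.
Take π_1 proportional to 1; then unnormalized π = (1, 14/5, 12/5). Normalize by dividing by the sum 31/5:
  π = (5/31, 14/31, 12/31).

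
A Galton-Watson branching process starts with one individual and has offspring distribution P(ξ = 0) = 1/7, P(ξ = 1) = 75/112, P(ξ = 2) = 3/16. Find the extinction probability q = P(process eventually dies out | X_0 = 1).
q = 16/21

The pgf is f(s) = 1/7 + 75/112·s + 3/16·s². The extinction probability q is the smallest fixed point of f in [0, 1]. Setting s = f(s):
  3/16·s² + (75/112 − 1)·s + 1/7 = 0
  3/16·s² − (1/7 + 3/16)·s + 1/7 = 0
which factors as (s − 1)·(3/16·s − 1/7) = 0, giving roots s = 1 and s = (1/7)/(3/16) = 16/21.
Mean offspring μ = 75/112 + 2·3/16 = 117/112 > 1 (supercritical), so q < 1. The extinction probability is the smaller root: q = (1/7)/(3/16) = 16/21.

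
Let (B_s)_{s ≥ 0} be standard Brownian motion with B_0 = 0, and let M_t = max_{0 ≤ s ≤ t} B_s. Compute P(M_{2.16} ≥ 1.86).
P(M_{2.16} ≥ 1.86) = 2·P(B_{2.16} ≥ 1.86) = 2(1 − Φ(1.86/√2.16)) ≈ 0.2057

By the reflection principle for Brownian motion, P(M_t ≥ a) = 2 · P(B_t ≥ a) for a ≥ 0. Since B_t ~ N(0, t), P(B_t ≥ 1.86) = 1 − Φ(1.86/√t) = 1 − Φ(1.86/√2.16) = 1 − Φ(1.2656). So
  P(M_{2.16} ≥ 1.86) = 2(1 − Φ(1.2656)) ≈ 0.2057.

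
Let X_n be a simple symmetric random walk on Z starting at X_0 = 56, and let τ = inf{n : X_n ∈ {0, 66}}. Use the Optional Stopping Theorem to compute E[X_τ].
E[X_τ] = 56

X_n is a martingale and τ is a bounded-mean stopping time (indeed τ is finite a.s. with bounded expectation since the walk is in a bounded region). By the OST, E[X_τ] = E[X_0] = 56. Equivalently: E[X_τ] = 66 · P(hit 66 first) + 0 · P(hit 0 first) = 66 · (56/66) = 56.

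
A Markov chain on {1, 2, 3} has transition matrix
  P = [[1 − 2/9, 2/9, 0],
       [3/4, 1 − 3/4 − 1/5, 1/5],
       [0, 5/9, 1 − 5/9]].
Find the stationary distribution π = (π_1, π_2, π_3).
π = (675/947, 200/947, 72/947)

This is a birth-death chain on three states, which satisfies detailed balance: π_1 · P_{12} = π_2 · P_{21} and π_2 · P_{23} = π_3 · P_{32}.
From π_1 · 2/9 = π_2 · 3/4: π_2/π_1 = (2/9)/(3/4) = 8/27.
From π_2 · 1/5 = π_3 · 5/9: π_3/π_2 = (1/5)/(5/9) = 9/25.
Take π_1 proportional to 1; then unnormalized π = (1, 8/27, 8/75). Normalize by dividing by the sum 947/675:
  π = (675/947, 200/947, 72/947).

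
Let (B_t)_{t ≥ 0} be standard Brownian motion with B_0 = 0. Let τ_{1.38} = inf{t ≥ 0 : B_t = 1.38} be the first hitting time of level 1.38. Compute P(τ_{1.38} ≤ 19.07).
P(τ_{1.38} ≤ 19.07) = 2(1 − Φ(1.38/√19.07)) = 2(1 − Φ(0.3160)) ≈ 0.7520

By the reflection principle for standard BM, P(τ_b ≤ t) = 2 · P(B_t ≥ b). Since B_t ~ N(0, t), P(B_t ≥ 1.38) = 1 − Φ(1.38/√t) = 1 − Φ(1.38/√19.07) = 1 − Φ(0.3160) ≈ 0.37600. Doubling: P(τ_{1.38} ≤ 19.07) ≈ 2 · 0.37600 = 0.75200 ≈ 0.7520.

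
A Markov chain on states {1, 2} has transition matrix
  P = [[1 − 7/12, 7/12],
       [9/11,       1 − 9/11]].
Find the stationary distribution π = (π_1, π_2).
π_1 = 108/185, π_2 = 77/185

Solve πP = π with π_1 + π_2 = 1. From πP = π: π_1 · (1 − 7/12) + π_2 · 9/11 = π_1 ⇒ π_2 · 9/11 = π_1 · 7/12 ⇒ π_2/π_1 = (7/12)/(9/11) = 77/108. Together with π_1 + π_2 = 1:
  π_1 = (9/11)/(7/12 + 9/11) = (9/11)/(185/132) = 108/185,
  π_2 = (7/12)/(7/12 + 9/11) = (7/12)/(185/132) = 77/185.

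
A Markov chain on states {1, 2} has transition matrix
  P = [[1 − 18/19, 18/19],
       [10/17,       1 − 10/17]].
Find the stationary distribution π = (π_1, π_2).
π_1 = 95/248, π_2 = 153/248

Solve πP = π with π_1 + π_2 = 1. From πP = π: π_1 · (1 − 18/19) + π_2 · 10/17 = π_1 ⇒ π_2 · 10/17 = π_1 · 18/19 ⇒ π_2/π_1 = (18/19)/(10/17) = 153/95. Together with π_1 + π_2 = 1:
  π_1 = (10/17)/(18/19 + 10/17) = (10/17)/(496/323) = 95/248,
  π_2 = (18/19)/(18/19 + 10/17) = (18/19)/(496/323) = 153/248.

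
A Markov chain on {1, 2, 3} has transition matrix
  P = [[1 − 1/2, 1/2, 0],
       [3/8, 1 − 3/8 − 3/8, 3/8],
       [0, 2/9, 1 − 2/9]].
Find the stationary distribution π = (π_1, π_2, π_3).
π = (12/55, 16/55, 27/55)

This is a birth-death chain on three states, which satisfies detailed balance: π_1 · P_{12} = π_2 · P_{21} and π_2 · P_{23} = π_3 · P_{32}.
From π_1 · 1/2 = π_2 · 3/8: π_2/π_1 = (1/2)/(3/8) = 4/3.
From π_2 · 3/8 = π_3 · 2/9: π_3/π_2 = (3/8)/(2/9) = 27/16.
Take π_1 proportional to 1; then unnormalized π = (1, 4/3, 9/4). Normalize by dividing by the sum 55/12:
  π = (12/55, 16/55, 27/55).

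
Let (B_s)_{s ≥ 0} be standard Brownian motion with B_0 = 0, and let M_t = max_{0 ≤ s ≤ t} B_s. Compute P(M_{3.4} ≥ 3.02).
P(M_{3.4} ≥ 3.02) = 2·P(B_{3.4} ≥ 3.02) = 2(1 − Φ(3.02/√3.4)) ≈ 0.1015

By the reflection principle for Brownian motion, P(M_t ≥ a) = 2 · P(B_t ≥ a) for a ≥ 0. Since B_t ~ N(0, t), P(B_t ≥ 3.02) = 1 − Φ(3.02/√t) = 1 − Φ(3.02/√3.4) = 1 − Φ(1.6378). So
  P(M_{3.4} ≥ 3.02) = 2(1 − Φ(1.6378)) ≈ 0.1015.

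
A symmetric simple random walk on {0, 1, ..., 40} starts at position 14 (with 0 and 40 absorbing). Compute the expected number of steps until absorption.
E[τ | X_0 = 14] = 364

Let v_k = E[τ | X_0 = k]. Boundary: v_0 = v_40 = 0. Recurrence: v_k = 1 + (v_{k-1} + v_{k+1})/2 for 1 ≤ k ≤ 39. The particular solution to v_k − (v_{k-1} + v_{k+1})/2 = 1 is v_k = −k^2. Adding homogeneous solution A + B k and matching boundaries gives v_k = k (40 − k). Substituting k = 14: v_14 = 14 · 26 = 364.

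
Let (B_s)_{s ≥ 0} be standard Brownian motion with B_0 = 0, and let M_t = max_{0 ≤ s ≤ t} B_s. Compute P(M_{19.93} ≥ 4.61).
P(M_{19.93} ≥ 4.61) = 2·P(B_{19.93} ≥ 4.61) = 2(1 − Φ(4.61/√19.93)) ≈ 0.3018

By the reflection principle for Brownian motion, P(M_t ≥ a) = 2 · P(B_t ≥ a) for a ≥ 0. Since B_t ~ N(0, t), P(B_t ≥ 4.61) = 1 − Φ(4.61/√t) = 1 − Φ(4.61/√19.93) = 1 − Φ(1.0326). So
  P(M_{19.93} ≥ 4.61) = 2(1 − Φ(1.0326)) ≈ 0.3018.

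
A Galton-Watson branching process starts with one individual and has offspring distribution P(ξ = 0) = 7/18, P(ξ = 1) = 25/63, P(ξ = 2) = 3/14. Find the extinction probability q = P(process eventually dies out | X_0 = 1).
q = 1

Mean offspring μ = 0·7/18 + 1·25/63 + 2·3/14 = 52/63 ≤ 1. For μ ≤ 1 with offspring not concentrated at 1, the Galton-Watson process goes extinct almost surely, so q = 1.
(Algebraic check: The pgf is f(s) = 7/18 + 25/63·s + 3/14·s². The extinction probability q is the smallest fixed point of f in [0, 1]. Setting s = f(s):
  3/14·s² + (25/63 − 1)·s + 7/18 = 0
  3/14·s² − (7/18 + 3/14)·s + 7/18 = 0
which factors as (s − 1)·(3/14·s − 7/18) = 0, giving roots s = 1 and s = (7/18)/(3/14) = 49/27. Since 49/27 ≥ 1, the smallest root in [0, 1] is s = 1.)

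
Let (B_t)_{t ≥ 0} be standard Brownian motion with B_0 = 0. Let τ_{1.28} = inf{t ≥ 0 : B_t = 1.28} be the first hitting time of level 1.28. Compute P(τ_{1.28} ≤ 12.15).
P(τ_{1.28} ≤ 12.15) = 2(1 − Φ(1.28/√12.15)) = 2(1 − Φ(0.3672)) ≈ 0.7135

By the reflection principle for standard BM, P(τ_b ≤ t) = 2 · P(B_t ≥ b). Since B_t ~ N(0, t), P(B_t ≥ 1.28) = 1 − Φ(1.28/√t) = 1 − Φ(1.28/√12.15) = 1 − Φ(0.3672) ≈ 0.35673. Doubling: P(τ_{1.28} ≤ 12.15) ≈ 2 · 0.35673 = 0.71346 ≈ 0.7135.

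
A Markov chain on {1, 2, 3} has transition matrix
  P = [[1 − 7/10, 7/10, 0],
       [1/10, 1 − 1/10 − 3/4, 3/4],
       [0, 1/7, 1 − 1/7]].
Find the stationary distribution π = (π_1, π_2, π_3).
π = (4/179, 28/179, 147/179)

This is a birth-death chain on three states, which satisfies detailed balance: π_1 · P_{12} = π_2 · P_{21} and π_2 · P_{23} = π_3 · P_{32}.
From π_1 · 7/10 = π_2 · 1/10: π_2/π_1 = (7/10)/(1/10) = 7.
From π_2 · 3/4 = π_3 · 1/7: π_3/π_2 = (3/4)/(1/7) = 21/4.
Take π_1 proportional to 1; then unnormalized π = (1, 7, 147/4). Normalize by dividing by the sum 179/4:
  π = (4/179, 28/179, 147/179).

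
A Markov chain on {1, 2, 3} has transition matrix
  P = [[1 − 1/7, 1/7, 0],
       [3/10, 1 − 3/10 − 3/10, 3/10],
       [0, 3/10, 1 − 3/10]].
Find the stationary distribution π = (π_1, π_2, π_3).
π = (21/41, 10/41, 10/41)

This is a birth-death chain on three states, which satisfies detailed balance: π_1 · P_{12} = π_2 · P_{21} and π_2 · P_{23} = π_3 · P_{32}.
From π_1 · 1/7 = π_2 · 3/10: π_2/π_1 = (1/7)/(3/10) = 10/21.
From π_2 · 3/10 = π_3 · 3/10: π_3/π_2 = (3/10)/(3/10) = 1.
Take π_1 proportional to 1; then unnormalized π = (1, 10/21, 10/21). Normalize by dividing by the sum 41/21:
  π = (21/41, 10/41, 10/41).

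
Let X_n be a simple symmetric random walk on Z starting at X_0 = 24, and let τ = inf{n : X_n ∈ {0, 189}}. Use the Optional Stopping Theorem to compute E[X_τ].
E[X_τ] = 24

X_n is a martingale and τ is a bounded-mean stopping time (indeed τ is finite a.s. with bounded expectation since the walk is in a bounded region). By the OST, E[X_τ] = E[X_0] = 24. Equivalently: E[X_τ] = 189 · P(hit 189 first) + 0 · P(hit 0 first) = 189 · (24/189) = 24.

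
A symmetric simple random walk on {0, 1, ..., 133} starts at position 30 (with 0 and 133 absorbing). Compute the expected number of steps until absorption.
E[τ | X_0 = 30] = 3090

Let v_k = E[τ | X_0 = k]. Boundary: v_0 = v_133 = 0. Recurrence: v_k = 1 + (v_{k-1} + v_{k+1})/2 for 1 ≤ k ≤ 132. The particular solution to v_k − (v_{k-1} + v_{k+1})/2 = 1 is v_k = −k^2. Adding homogeneous solution A + B k and matching boundaries gives v_k = k (133 − k). Substituting k = 30: v_30 = 30 · 103 = 3090.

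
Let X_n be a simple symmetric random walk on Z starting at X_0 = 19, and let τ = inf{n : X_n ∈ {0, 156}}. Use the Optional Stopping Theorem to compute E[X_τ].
E[X_τ] = 19

X_n is a martingale and τ is a bounded-mean stopping time (indeed τ is finite a.s. with bounded expectation since the walk is in a bounded region). By the OST, E[X_τ] = E[X_0] = 19. Equivalently: E[X_τ] = 156 · P(hit 156 first) + 0 · P(hit 0 first) = 156 · (19/156) = 19.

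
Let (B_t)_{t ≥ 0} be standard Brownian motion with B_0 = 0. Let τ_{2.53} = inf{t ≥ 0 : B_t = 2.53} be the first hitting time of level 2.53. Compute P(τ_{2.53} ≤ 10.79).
P(τ_{2.53} ≤ 10.79) = 2(1 − Φ(2.53/√10.79)) = 2(1 − Φ(0.7702)) ≈ 0.4412

By the reflection principle for standard BM, P(τ_b ≤ t) = 2 · P(B_t ≥ b). Since B_t ~ N(0, t), P(B_t ≥ 2.53) = 1 − Φ(2.53/√t) = 1 − Φ(2.53/√10.79) = 1 − Φ(0.7702) ≈ 0.22059. Doubling: P(τ_{2.53} ≤ 10.79) ≈ 2 · 0.22059 = 0.44118 ≈ 0.4412.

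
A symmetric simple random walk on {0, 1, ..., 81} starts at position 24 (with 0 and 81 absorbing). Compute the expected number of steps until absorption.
E[τ | X_0 = 24] = 1368

Let v_k = E[τ | X_0 = k]. Boundary: v_0 = v_81 = 0. Recurrence: v_k = 1 + (v_{k-1} + v_{k+1})/2 for 1 ≤ k ≤ 80. The particular solution to v_k − (v_{k-1} + v_{k+1})/2 = 1 is v_k = −k^2. Adding homogeneous solution A + B k and matching boundaries gives v_k = k (81 − k). Substituting k = 24: v_24 = 24 · 57 = 1368.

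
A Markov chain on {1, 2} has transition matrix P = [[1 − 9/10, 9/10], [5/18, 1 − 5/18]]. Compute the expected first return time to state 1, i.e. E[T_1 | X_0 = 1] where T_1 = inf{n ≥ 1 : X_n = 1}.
E[T_1 | X_0 = 1] = 1/π_1 = 106/25

For an irreducible recurrent Markov chain with stationary distribution π, E[T_i | X_0 = i] = 1/π_i (Kac's formula). Here π_1 = (5/18)/(9/10 + 5/18) = (5/18)/(53/45) = 25/106, so E[T_1 | X_0 = 1] = 1/π_1 = (9/10 + 5/18)/(5/18) = (53/45)/(5/18) = 106/25.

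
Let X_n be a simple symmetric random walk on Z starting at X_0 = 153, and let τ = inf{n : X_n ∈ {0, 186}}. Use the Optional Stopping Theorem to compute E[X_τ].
E[X_τ] = 153

X_n is a martingale and τ is a bounded-mean stopping time (indeed τ is finite a.s. with bounded expectation since the walk is in a bounded region). By the OST, E[X_τ] = E[X_0] = 153. Equivalently: E[X_τ] = 186 · P(hit 186 first) + 0 · P(hit 0 first) = 186 · (153/186) = 153.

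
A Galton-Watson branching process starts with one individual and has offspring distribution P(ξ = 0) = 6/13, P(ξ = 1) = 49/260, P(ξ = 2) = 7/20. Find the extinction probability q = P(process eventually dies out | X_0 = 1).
q = 1

Mean offspring μ = 0·6/13 + 1·49/260 + 2·7/20 = 231/260 ≤ 1. For μ ≤ 1 with offspring not concentrated at 1, the Galton-Watson process goes extinct almost surely, so q = 1.
(Algebraic check: The pgf is f(s) = 6/13 + 49/260·s + 7/20·s². The extinction probability q is the smallest fixed point of f in [0, 1]. Setting s = f(s):
  7/20·s² + (49/260 − 1)·s + 6/13 = 0
  7/20·s² − (6/13 + 7/20)·s + 6/13 = 0
which factors as (s − 1)·(7/20·s − 6/13) = 0, giving roots s = 1 and s = (6/13)/(7/20) = 120/91. Since 120/91 ≥ 1, the smallest root in [0, 1] is s = 1.)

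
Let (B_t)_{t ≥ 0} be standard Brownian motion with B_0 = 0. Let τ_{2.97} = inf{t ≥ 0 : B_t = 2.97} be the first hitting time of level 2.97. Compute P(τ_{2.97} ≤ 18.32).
P(τ_{2.97} ≤ 18.32) = 2(1 − Φ(2.97/√18.32)) = 2(1 − Φ(0.6939)) ≈ 0.4877

By the reflection principle for standard BM, P(τ_b ≤ t) = 2 · P(B_t ≥ b). Since B_t ~ N(0, t), P(B_t ≥ 2.97) = 1 − Φ(2.97/√t) = 1 − Φ(2.97/√18.32) = 1 − Φ(0.6939) ≈ 0.24387. Doubling: P(τ_{2.97} ≤ 18.32) ≈ 2 · 0.24387 = 0.48774 ≈ 0.4877.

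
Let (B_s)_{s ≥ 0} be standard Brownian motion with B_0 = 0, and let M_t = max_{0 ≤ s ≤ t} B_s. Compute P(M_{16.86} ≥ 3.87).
P(M_{16.86} ≥ 3.87) = 2·P(B_{16.86} ≥ 3.87) = 2(1 − Φ(3.87/√16.86)) ≈ 0.3459

By the reflection principle for Brownian motion, P(M_t ≥ a) = 2 · P(B_t ≥ a) for a ≥ 0. Since B_t ~ N(0, t), P(B_t ≥ 3.87) = 1 − Φ(3.87/√t) = 1 − Φ(3.87/√16.86) = 1 − Φ(0.9425). So
  P(M_{16.86} ≥ 3.87) = 2(1 − Φ(0.9425)) ≈ 0.3459.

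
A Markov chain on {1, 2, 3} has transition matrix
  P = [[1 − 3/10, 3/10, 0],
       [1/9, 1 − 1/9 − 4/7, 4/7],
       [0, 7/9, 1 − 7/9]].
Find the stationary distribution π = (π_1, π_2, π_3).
π = (98/557, 1323/2785, 972/2785)

This is a birth-death chain on three states, which satisfies detailed balance: π_1 · P_{12} = π_2 · P_{21} and π_2 · P_{23} = π_3 · P_{32}.
From π_1 · 3/10 = π_2 · 1/9: π_2/π_1 = (3/10)/(1/9) = 27/10.
From π_2 · 4/7 = π_3 · 7/9: π_3/π_2 = (4/7)/(7/9) = 36/49.
Take π_1 proportional to 1; then unnormalized π = (1, 27/10, 486/245). Normalize by dividing by the sum 557/98:
  π = (98/557, 1323/2785, 972/2785).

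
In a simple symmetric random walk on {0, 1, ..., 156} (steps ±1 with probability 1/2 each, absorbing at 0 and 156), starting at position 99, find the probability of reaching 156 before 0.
P(hit 156 before 0) = 99/156 = 33/52

Let u_k = P(hit 156 before 0 | start at k). Then u_0 = 0, u_156 = 1, and u_k = u_{k-1}/2 + u_{k+1}/2 for 1 ≤ k ≤ 155. This harmonic recurrence is solved by u_k = k/156, giving u_99 = 99/156 = 33/52.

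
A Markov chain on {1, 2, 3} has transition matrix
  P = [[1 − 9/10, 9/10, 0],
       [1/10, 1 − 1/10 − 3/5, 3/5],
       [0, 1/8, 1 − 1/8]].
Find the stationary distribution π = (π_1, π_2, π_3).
π = (5/266, 45/266, 108/133)

This is a birth-death chain on three states, which satisfies detailed balance: π_1 · P_{12} = π_2 · P_{21} and π_2 · P_{23} = π_3 · P_{32}.
From π_1 · 9/10 = π_2 · 1/10: π_2/π_1 = (9/10)/(1/10) = 9.
From π_2 · 3/5 = π_3 · 1/8: π_3/π_2 = (3/5)/(1/8) = 24/5.
Take π_1 proportional to 1; then unnormalized π = (1, 9, 216/5). Normalize by dividing by the sum 266/5:
  π = (5/266, 45/266, 108/133).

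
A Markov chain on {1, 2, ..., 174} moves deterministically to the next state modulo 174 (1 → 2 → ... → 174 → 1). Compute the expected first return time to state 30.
E[T_30 | X_0 = 30] = 174

The chain cycles deterministically, so starting at state 30 it returns in exactly 174 steps. Equivalently, the stationary distribution is uniform π_j = 1/174 for every state j, so by Kac's formula E[T_30] = 1/π_30 = 174.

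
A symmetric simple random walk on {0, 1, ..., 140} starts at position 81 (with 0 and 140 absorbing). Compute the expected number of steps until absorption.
E[τ | X_0 = 81] = 4779

Let v_k = E[τ | X_0 = k]. Boundary: v_0 = v_140 = 0. Recurrence: v_k = 1 + (v_{k-1} + v_{k+1})/2 for 1 ≤ k ≤ 139. The particular solution to v_k − (v_{k-1} + v_{k+1})/2 = 1 is v_k = −k^2. Adding homogeneous solution A + B k and matching boundaries gives v_k = k (140 − k). Substituting k = 81: v_81 = 81 · 59 = 4779.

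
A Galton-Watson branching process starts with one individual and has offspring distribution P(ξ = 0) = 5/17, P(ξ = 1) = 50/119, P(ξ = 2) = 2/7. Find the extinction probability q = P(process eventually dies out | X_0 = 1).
q = 1

Mean offspring μ = 0·5/17 + 1·50/119 + 2·2/7 = 118/119 ≤ 1. For μ ≤ 1 with offspring not concentrated at 1, the Galton-Watson process goes extinct almost surely, so q = 1.
(Algebraic check: The pgf is f(s) = 5/17 + 50/119·s + 2/7·s². The extinction probability q is the smallest fixed point of f in [0, 1]. Setting s = f(s):
  2/7·s² + (50/119 − 1)·s + 5/17 = 0
  2/7·s² − (5/17 + 2/7)·s + 5/17 = 0
which factors as (s − 1)·(2/7·s − 5/17) = 0, giving roots s = 1 and s = (5/17)/(2/7) = 35/34. Since 35/34 ≥ 1, the smallest root in [0, 1] is s = 1.)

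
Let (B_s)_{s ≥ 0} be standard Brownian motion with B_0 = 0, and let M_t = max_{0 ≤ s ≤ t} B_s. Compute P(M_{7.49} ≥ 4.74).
P(M_{7.49} ≥ 4.74) = 2·P(B_{7.49} ≥ 4.74) = 2(1 − Φ(4.74/√7.49)) ≈ 0.0833

By the reflection principle for Brownian motion, P(M_t ≥ a) = 2 · P(B_t ≥ a) for a ≥ 0. Since B_t ~ N(0, t), P(B_t ≥ 4.74) = 1 − Φ(4.74/√t) = 1 − Φ(4.74/√7.49) = 1 − Φ(1.7320). So
  P(M_{7.49} ≥ 4.74) = 2(1 − Φ(1.7320)) ≈ 0.0833.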